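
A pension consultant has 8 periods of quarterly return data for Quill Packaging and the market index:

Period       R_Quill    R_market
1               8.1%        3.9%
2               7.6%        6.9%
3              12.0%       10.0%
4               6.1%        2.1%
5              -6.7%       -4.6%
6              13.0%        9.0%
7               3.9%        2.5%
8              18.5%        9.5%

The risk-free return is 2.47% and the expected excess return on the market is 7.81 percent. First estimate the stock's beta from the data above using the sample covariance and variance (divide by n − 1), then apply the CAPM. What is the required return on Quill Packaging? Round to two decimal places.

Mean R_i = (8.1 + 7.6 + 12.0 + 6.1 − 6.7 + 13.0 + 3.9 + 18.5) / 8 = 7.8125%
Mean R_m = (3.9 + 6.9 + 10.0 + 2.1 − 4.6 + 9.0 + 2.5 + 9.5) / 8 = 4.9125%
Σ(R_i − R̄_i)(R_m − R̄_m) = 243.1288  ⇒  Cov = 243.1288 / 7 = 34.7327
Σ(R_m − R̄_m)² = 172.8288  ⇒  Var(R_m) = 172.8288 / 7 = 24.6898
β = Cov / Var(R_m) = 34.7327 / 24.6898 = 1.4068
E(R) = R_f + β × MRP = 2.47% + 1.4068 × 7.81% = 13.46%

13.46%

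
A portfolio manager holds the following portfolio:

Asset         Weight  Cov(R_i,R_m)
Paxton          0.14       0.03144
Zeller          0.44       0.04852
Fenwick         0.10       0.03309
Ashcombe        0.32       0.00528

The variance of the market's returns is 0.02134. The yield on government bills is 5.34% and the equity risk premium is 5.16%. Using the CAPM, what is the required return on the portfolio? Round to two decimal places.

β_Paxton = 0.03144 / 0.02134 = 1.4733
β_Zeller = 0.04852 / 0.02134 = 2.2737
β_Fenwick = 0.03309 / 0.02134 = 1.5506
β_Ashcombe = 0.00528 / 0.02134 = 0.2474
β_P = Σ w_i β_i = 0.14×1.4733 + 0.44×2.2737 + 0.10×1.5506 + 0.32×0.2474 = 1.4409
E(R_P) = R_f + β_P × MRP = 5.34% + 1.4409 × 5.16% = 12.78%

12.78%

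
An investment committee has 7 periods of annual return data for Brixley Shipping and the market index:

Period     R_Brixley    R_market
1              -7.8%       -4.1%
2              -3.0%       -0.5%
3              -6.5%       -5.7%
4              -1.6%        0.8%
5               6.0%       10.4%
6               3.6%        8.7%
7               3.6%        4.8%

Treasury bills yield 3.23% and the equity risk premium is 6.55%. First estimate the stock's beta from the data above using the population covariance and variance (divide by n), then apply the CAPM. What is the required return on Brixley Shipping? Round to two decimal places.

8.76%

Mean R_i = (-7.8 − 3.0 − 6.5 − 1.6 + 6.0 + 3.6 + 3.6) / 7 = -0.8143%
Mean R_m = (-4.1 − 0.5 − 5.7 + 0.8 + 10.4 + 8.7 + 4.8) / 7 = 2.0571%
Σ(R_i − R̄_i)(R_m − R̄_m) = 191.9757  ⇒  Cov = 191.9757 / 7 = 27.4251
Σ(R_m − R̄_m)² = 227.4571  ⇒  Var(R_m) = 227.4571 / 7 = 32.4939
β = Cov / Var(R_m) = 27.4251 / 32.4939 = 0.8440
E(R) = R_f + β × MRP = 3.23% + 0.8440 × 6.55% = 8.76%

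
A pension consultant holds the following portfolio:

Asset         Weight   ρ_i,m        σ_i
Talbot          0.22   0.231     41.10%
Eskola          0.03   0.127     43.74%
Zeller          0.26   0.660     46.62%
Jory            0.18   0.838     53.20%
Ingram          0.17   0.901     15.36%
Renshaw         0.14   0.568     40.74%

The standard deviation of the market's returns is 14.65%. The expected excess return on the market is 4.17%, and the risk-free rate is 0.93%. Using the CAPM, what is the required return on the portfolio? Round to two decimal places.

β_Talbot = 0.231 × 41.10% / 14.65% = 0.6481
β_Eskola = 0.127 × 43.74% / 14.65% = 0.3792
β_Zeller = 0.660 × 46.62% / 14.65% = 2.1003
β_Jory = 0.838 × 53.20% / 14.65% = 3.0431
β_Ingram = 0.901 × 15.36% / 14.65% = 0.9447
β_Renshaw = 0.568 × 40.74% / 14.65% = 1.5795
β_P = Σ w_i β_i = 0.22×0.6481 + 0.03×0.3792 + 0.26×2.1003 + 0.18×3.0431 + 0.17×0.9447 + 0.14×1.5795 = 1.6295
E(R_P) = R_f + β_P × MRP = 0.93% + 1.6295 × 4.17% = 7.73%

7.73%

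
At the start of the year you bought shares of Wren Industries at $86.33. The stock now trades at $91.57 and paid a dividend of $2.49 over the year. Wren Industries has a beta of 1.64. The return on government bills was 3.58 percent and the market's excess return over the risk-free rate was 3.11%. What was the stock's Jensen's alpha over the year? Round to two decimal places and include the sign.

+0.27%

Realised HPR = (P1 + D1 − P0) / P0 = (91.57 + 2.49 − 86.33) / 86.33 = 7.73 / 86.33 = 8.9540%
CAPM required = R_f + β·MRP = 3.58% + 1.64 × 3.11% = 8.6804%
α = realised − required = 8.9540% − 8.6804% = +0.27%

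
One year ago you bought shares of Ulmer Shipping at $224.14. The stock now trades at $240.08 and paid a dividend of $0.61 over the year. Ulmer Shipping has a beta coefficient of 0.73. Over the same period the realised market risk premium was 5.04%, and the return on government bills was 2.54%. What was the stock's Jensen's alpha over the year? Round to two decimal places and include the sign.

Realised HPR = (P1 + D1 − P0) / P0 = (240.08 + 0.61 − 224.14) / 224.14 = 16.55 / 224.14 = 7.3838%
CAPM required = R_f + β·MRP = 2.54% + 0.73 × 5.04% = 6.2192%
α = realised − required = 7.3838% − 6.2192% = +1.16%

+1.16%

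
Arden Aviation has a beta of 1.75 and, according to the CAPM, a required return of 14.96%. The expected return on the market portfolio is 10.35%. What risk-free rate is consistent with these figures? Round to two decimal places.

E(R) = R_f + β(E(R_m) − R_f) = R_f(1 − β) + β·E(R_m)
14.96% = R_f × (1 − 1.75) + 1.75 × 10.35%
14.96% = R_f × -0.75 + 18.1125%
R_f = (14.96% − 18.1125%) / -0.75 = 4.20%

4.20%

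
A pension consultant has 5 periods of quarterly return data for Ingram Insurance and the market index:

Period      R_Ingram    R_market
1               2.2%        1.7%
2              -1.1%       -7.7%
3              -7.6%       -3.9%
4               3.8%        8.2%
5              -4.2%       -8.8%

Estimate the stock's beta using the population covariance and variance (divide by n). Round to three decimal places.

Mean R_i = (2.2 − 1.1 − 7.6 + 3.8 − 4.2) / 5 = -1.3800%
Mean R_m = (1.7 − 7.7 − 3.9 + 8.2 − 8.8) / 5 = -2.1000%
Σ(R_i − R̄_i)(R_m − R̄_m) = 95.4800  ⇒  Cov = 95.4800 / 5 = 19.0960
Σ(R_m − R̄_m)² = 200.0200  ⇒  Var(R_m) = 200.0200 / 5 = 40.0040
β = Cov / Var(R_m) = 19.0960 / 40.0040 = 0.4774

0.477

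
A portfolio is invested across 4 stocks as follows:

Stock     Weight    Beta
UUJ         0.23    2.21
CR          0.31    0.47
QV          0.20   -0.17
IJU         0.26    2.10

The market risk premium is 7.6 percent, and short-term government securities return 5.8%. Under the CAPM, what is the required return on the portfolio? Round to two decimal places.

β_P = Σ w_i β_i = 0.23×2.21 + 0.31×0.47 + 0.20×-0.17 + 0.26×2.10 = 1.1660
E(R_P) = R_f + β_P × MRP = 5.8% + 1.1660 × 7.6% = 14.66%

14.66%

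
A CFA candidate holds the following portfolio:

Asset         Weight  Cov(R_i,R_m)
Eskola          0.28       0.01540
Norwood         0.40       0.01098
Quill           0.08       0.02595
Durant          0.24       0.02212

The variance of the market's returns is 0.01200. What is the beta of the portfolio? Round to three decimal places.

β_Eskola = 0.01540 / 0.01200 = 1.2833
β_Norwood = 0.01098 / 0.01200 = 0.9150
β_Quill = 0.02595 / 0.01200 = 2.1625
β_Durant = 0.02212 / 0.01200 = 1.8433
β_P = Σ w_i β_i = 0.28×1.2833 + 0.40×0.9150 + 0.08×2.1625 + 0.24×1.8433 = 1.3407

1.341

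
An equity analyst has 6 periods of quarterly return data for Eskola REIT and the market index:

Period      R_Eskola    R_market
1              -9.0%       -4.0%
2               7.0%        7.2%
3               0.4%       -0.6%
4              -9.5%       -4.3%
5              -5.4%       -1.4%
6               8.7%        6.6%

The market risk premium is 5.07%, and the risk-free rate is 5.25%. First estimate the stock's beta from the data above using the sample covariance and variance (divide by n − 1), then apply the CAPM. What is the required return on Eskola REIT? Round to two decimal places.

Mean R_i = (-9.0 + 7.0 + 0.4 − 9.5 − 5.4 + 8.7) / 6 = -1.3000%
Mean R_m = (-4.0 + 7.2 − 0.6 − 4.3 − 1.4 + 6.6) / 6 = 0.5833%
Σ(R_i − R̄_i)(R_m − R̄_m) = 196.5400  ⇒  Cov = 196.5400 / 5 = 39.3080
Σ(R_m − R̄_m)² = 130.1683  ⇒  Var(R_m) = 130.1683 / 5 = 26.0337
β = Cov / Var(R_m) = 39.3080 / 26.0337 = 1.5099
E(R) = R_f + β × MRP = 5.25% + 1.5099 × 5.07% = 12.91%

12.91%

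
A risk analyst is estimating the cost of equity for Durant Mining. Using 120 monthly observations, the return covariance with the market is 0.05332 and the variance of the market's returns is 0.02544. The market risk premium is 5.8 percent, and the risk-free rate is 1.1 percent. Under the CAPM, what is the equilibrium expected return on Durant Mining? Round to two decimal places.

β = Cov(R_i, R_m) / Var(R_m) = 0.05332 / 0.02544 = 2.0959
E(R) = R_f + β × MRP = 1.1% + 2.0959 × 5.8% = 13.26%

13.26%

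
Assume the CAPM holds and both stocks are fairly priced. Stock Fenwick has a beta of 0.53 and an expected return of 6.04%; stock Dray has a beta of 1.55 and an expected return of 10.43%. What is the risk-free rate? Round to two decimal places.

Both satisfy E(R) = R_f + β·MRP, so the slope of the SML is
MRP = (10.43% − 6.04%) / (1.55 − 0.53) = 4.39% / 1.02 = 4.3039%
R_f = E(R_Fenwick) − β_Fenwick·MRP = 6.04% − 0.53 × 4.3039% = 3.7589%

3.76%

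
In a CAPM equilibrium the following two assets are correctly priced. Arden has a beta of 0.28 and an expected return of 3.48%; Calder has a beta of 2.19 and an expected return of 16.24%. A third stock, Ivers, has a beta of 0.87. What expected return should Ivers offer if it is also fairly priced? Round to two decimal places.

MRP (SML slope) = (16.24% − 3.48%) / (2.19 − 0.28) = 12.76% / 1.91 = 6.6806%
R_f (intercept) = 3.48% − 0.28 × 6.6806% = 1.6094%
E(R_Ivers) = R_f + β × MRP = 1.6094% + 0.87 × 6.6806% = 7.42%

7.42%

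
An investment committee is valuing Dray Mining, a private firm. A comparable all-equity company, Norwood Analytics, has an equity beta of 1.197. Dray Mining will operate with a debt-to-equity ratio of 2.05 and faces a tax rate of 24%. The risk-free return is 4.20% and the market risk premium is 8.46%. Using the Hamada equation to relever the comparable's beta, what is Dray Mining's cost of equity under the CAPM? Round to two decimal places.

30.10%

β_L = β_U × [1 + (1 − t)(D/E)] = 1.197 × [1 + (1 − 0.24) × 2.05]
    = 1.197 × [1 + 0.76 × 2.05] = 1.197 × 2.5580 = 3.0619
E(R) = R_f + β_L × MRP = 4.20% + 3.0619 × 8.46% = 30.10%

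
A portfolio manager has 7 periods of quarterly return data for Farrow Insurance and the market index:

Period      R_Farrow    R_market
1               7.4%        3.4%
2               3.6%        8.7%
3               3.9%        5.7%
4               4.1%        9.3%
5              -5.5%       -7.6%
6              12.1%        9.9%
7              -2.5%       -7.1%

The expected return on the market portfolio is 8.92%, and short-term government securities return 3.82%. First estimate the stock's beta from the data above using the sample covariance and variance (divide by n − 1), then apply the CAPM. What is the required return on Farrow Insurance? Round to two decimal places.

Mean R_i = (7.4 + 3.6 + 3.9 + 4.1 − 5.5 + 12.1 − 2.5) / 7 = 3.3000%
Mean R_m = (3.4 + 8.7 + 5.7 + 9.3 − 7.6 + 9.9 − 7.1) / 7 = 3.1857%
Σ(R_i − R̄_i)(R_m − R̄_m) = 222.5900  ⇒  Cov = 222.5900 / 6 = 37.0983
Σ(R_m − R̄_m)² = 341.3686  ⇒  Var(R_m) = 341.3686 / 6 = 56.8948
β = Cov / Var(R_m) = 37.0983 / 56.8948 = 0.6521
MRP = 8.92% − 3.82% = 5.10%
E(R) = R_f + β × MRP = 3.82% + 0.6521 × 5.10% = 7.15%

7.15%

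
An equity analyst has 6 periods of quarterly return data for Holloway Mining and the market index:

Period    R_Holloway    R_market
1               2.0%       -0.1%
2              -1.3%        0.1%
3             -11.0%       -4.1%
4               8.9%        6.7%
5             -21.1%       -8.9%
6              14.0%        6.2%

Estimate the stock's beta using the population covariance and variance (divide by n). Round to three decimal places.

Mean R_i = (2.0 − 1.3 − 11.0 + 8.9 − 21.1 + 14.0) / 6 = -1.4167%
Mean R_m = (-0.1 + 0.1 − 4.1 + 6.7 − 8.9 + 6.2) / 6 = -0.0167%
Σ(R_i − R̄_i)(R_m − R̄_m) = 378.8483  ⇒  Cov = 378.8483 / 6 = 63.1414
Σ(R_m − R̄_m)² = 179.3683  ⇒  Var(R_m) = 179.3683 / 6 = 29.8947
β = Cov / Var(R_m) = 63.1414 / 29.8947 = 2.1121

2.112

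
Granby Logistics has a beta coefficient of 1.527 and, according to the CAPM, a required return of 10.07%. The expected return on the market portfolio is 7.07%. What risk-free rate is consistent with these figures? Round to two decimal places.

E(R) = R_f + β(E(R_m) − R_f) = R_f(1 − β) + β·E(R_m)
10.07% = R_f × (1 − 1.527) + 1.527 × 7.07%
10.07% = R_f × -0.527 + 10.79589%
R_f = (10.07% − 10.79589%) / -0.527 = 1.38%

1.38%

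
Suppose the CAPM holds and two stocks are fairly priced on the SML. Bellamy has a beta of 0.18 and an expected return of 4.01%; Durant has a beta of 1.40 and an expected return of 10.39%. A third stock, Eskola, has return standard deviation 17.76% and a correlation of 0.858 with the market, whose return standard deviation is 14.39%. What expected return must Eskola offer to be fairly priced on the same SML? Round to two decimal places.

8.61%

MRP = (10.39% − 4.01%) / (1.40 − 0.18) = 5.2295%
R_f = 4.01% − 0.18 × 5.2295% = 3.0687%
β_Eskola = ρ·σ_i/σ_m = 0.858 × 17.76 / 14.39 = 1.0589
E(R_Eskola) = R_f + β × MRP = 3.0687% + 1.0589 × 5.2295% = 8.61%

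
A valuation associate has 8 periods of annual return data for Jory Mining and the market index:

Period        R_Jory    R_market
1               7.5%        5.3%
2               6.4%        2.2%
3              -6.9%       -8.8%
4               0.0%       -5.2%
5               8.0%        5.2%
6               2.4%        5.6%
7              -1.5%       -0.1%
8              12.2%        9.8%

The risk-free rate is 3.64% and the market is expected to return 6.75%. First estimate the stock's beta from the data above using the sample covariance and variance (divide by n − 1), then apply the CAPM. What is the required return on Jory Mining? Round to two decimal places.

Mean R_i = (7.5 + 6.4 − 6.9 + 0.0 + 8.0 + 2.4 − 1.5 + 12.2) / 8 = 3.5125%
Mean R_m = (5.3 + 2.2 − 8.8 − 5.2 + 5.2 + 5.6 − 0.1 + 9.8) / 8 = 1.7500%
Σ(R_i − R̄_i)(R_m − R̄_m) = 240.1250  ⇒  Cov = 240.1250 / 7 = 34.3036
Σ(R_m − R̄_m)² = 267.3600  ⇒  Var(R_m) = 267.3600 / 7 = 38.1943
β = Cov / Var(R_m) = 34.3036 / 38.1943 = 0.8981
MRP = 6.75% − 3.64% = 3.11%
E(R) = R_f + β × MRP = 3.64% + 0.8981 × 3.11% = 6.43%

6.43%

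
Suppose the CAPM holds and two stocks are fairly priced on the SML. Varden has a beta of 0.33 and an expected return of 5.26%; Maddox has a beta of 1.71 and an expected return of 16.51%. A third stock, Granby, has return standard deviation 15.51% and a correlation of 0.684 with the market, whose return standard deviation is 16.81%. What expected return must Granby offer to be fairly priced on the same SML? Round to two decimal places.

7.71%

MRP = (16.51% − 5.26%) / (1.71 − 0.33) = 8.1522%
R_f = 5.26% − 0.33 × 8.1522% = 2.5698%
β_Granby = ρ·σ_i/σ_m = 0.684 × 15.51 / 16.81 = 0.6311
E(R_Granby) = R_f + β × MRP = 2.5698% + 0.6311 × 8.1522% = 7.71%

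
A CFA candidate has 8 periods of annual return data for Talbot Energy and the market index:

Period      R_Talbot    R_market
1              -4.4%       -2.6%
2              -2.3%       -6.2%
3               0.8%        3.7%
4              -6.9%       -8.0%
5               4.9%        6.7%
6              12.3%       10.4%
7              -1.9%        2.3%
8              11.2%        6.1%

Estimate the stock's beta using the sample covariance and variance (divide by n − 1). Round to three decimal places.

0.960

Mean R_i = (-4.4 − 2.3 + 0.8 − 6.9 + 4.9 + 12.3 − 1.9 + 11.2) / 8 = 1.7125%
Mean R_m = (-2.6 − 6.2 + 3.7 − 8.0 + 6.7 + 10.4 + 2.3 + 6.1) / 8 = 1.5500%
Σ(R_i − R̄_i)(R_m − R̄_m) = 287.3250  ⇒  Cov = 287.3250 / 7 = 41.0464
Σ(R_m − R̄_m)² = 299.2200  ⇒  Var(R_m) = 299.2200 / 7 = 42.7457
β = Cov / Var(R_m) = 41.0464 / 42.7457 = 0.9602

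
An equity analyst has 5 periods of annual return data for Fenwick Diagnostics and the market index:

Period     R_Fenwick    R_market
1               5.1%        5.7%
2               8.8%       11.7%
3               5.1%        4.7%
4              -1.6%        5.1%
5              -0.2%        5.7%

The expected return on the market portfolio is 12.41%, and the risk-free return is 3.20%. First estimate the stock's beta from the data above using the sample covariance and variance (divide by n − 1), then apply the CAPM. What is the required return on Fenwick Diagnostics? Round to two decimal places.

Mean R_i = (5.1 + 8.8 + 5.1 − 1.6 − 0.2) / 5 = 3.4400%
Mean R_m = (5.7 + 11.7 + 4.7 + 5.1 + 5.7) / 5 = 6.5800%
Σ(R_i − R̄_i)(R_m − R̄_m) = 33.5240  ⇒  Cov = 33.5240 / 4 = 8.3810
Σ(R_m − R̄_m)² = 33.4880  ⇒  Var(R_m) = 33.4880 / 4 = 8.3720
β = Cov / Var(R_m) = 8.3810 / 8.3720 = 1.0011
MRP = 12.41% − 3.20% = 9.21%
E(R) = R_f + β × MRP = 3.20% + 1.0011 × 9.21% = 12.42%

12.42%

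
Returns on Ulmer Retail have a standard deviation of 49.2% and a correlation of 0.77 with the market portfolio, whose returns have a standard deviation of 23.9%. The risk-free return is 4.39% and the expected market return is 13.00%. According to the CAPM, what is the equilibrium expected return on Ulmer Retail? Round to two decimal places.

β = ρ × σ_i / σ_m = 0.77 × 49.2% / 23.9% = 1.5851
MRP = 13.00% − 4.39% = 8.61%
E(R) = 4.39% + 1.5851 × 8.61% = 18.04%

18.04%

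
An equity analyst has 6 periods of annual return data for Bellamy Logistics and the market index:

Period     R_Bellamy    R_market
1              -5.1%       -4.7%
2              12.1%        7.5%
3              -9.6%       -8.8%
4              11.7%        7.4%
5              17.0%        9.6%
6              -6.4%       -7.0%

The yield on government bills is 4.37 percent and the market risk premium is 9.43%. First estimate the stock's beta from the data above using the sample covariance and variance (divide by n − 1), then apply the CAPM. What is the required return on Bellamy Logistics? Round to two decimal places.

Mean R_i = (-5.1 + 12.1 − 9.6 + 11.7 + 17.0 − 6.4) / 6 = 3.2833%
Mean R_m = (-4.7 + 7.5 − 8.8 + 7.4 + 9.6 − 7.0) / 6 = 0.6667%
Σ(R_i − R̄_i)(R_m − R̄_m) = 480.6467  ⇒  Cov = 480.6467 / 5 = 96.1293
Σ(R_m − R̄_m)² = 349.0333  ⇒  Var(R_m) = 349.0333 / 5 = 69.8067
β = Cov / Var(R_m) = 96.1293 / 69.8067 = 1.3771
E(R) = R_f + β × MRP = 4.37% + 1.3771 × 9.43% = 17.36%

17.36%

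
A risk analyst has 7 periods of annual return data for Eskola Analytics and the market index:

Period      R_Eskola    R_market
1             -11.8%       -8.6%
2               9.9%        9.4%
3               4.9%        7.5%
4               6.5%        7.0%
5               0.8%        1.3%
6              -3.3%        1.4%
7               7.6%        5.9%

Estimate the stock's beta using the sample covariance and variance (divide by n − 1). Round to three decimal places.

1.195

Mean R_i = (-11.8 + 9.9 + 4.9 + 6.5 + 0.8 − 3.3 + 7.6) / 7 = 2.0857%
Mean R_m = (-8.6 + 9.4 + 7.5 + 7.0 + 1.3 + 1.4 + 5.9) / 7 = 3.4143%
Σ(R_i − R̄_i)(R_m − R̄_m) = 268.2014  ⇒  Cov = 268.2014 / 6 = 44.7002
Σ(R_m − R̄_m)² = 224.4286  ⇒  Var(R_m) = 224.4286 / 6 = 37.4048
β = Cov / Var(R_m) = 44.7002 / 37.4048 = 1.1950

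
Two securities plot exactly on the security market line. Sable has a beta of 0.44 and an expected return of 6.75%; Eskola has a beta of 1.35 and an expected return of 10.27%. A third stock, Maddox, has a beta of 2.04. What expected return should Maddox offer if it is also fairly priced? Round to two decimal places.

12.94%

MRP (SML slope) = (10.27% − 6.75%) / (1.35 − 0.44) = 3.52% / 0.91 = 3.8681%
R_f (intercept) = 6.75% − 0.44 × 3.8681% = 5.0480%
E(R_Maddox) = R_f + β × MRP = 5.0480% + 2.04 × 3.8681% = 12.94%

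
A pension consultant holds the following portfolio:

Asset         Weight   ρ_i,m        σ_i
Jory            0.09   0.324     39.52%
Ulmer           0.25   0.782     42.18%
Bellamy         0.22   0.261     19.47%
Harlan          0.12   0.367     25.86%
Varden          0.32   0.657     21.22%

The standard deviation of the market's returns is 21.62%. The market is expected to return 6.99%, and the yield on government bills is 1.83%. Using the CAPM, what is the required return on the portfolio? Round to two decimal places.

5.68%

β_Jory = 0.324 × 39.52% / 21.62% = 0.5923
β_Ulmer = 0.782 × 42.18% / 21.62% = 1.5257
β_Bellamy = 0.261 × 19.47% / 21.62% = 0.2350
β_Harlan = 0.367 × 25.86% / 21.62% = 0.4390
β_Varden = 0.657 × 21.22% / 21.62% = 0.6448
β_P = Σ w_i β_i = 0.09×0.5923 + 0.25×1.5257 + 0.22×0.2350 + 0.12×0.4390 + 0.32×0.6448 = 0.7454
MRP = 6.99% − 1.83% = 5.16%
E(R_P) = R_f + β_P × MRP = 1.83% + 0.7454 × 5.16% = 5.68%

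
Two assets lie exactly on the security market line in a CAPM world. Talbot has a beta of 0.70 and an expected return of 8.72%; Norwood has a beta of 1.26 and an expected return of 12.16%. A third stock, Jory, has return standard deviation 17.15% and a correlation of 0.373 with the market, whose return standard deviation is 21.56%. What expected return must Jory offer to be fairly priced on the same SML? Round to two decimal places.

MRP = (12.16% − 8.72%) / (1.26 − 0.70) = 6.1429%
R_f = 8.72% − 0.70 × 6.1429% = 4.4200%
β_Jory = ρ·σ_i/σ_m = 0.373 × 17.15 / 21.56 = 0.2967
E(R_Jory) = R_f + β × MRP = 4.4200% + 0.2967 × 6.1429% = 6.24%

6.24%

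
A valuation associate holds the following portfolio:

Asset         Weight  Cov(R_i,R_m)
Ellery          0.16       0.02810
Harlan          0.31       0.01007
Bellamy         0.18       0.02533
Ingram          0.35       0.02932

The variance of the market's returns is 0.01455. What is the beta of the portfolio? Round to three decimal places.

β_Ellery = 0.02810 / 0.01455 = 1.9313
β_Harlan = 0.01007 / 0.01455 = 0.6921
β_Bellamy = 0.02533 / 0.01455 = 1.7409
β_Ingram = 0.02932 / 0.01455 = 2.0151
β_P = Σ w_i β_i = 0.16×1.9313 + 0.31×0.6921 + 0.18×1.7409 + 0.35×2.0151 = 1.5422

1.542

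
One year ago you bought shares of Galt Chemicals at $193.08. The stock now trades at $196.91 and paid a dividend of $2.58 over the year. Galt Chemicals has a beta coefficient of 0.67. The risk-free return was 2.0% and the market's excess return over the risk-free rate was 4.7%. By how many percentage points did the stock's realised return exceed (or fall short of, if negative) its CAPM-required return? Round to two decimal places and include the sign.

Realised HPR = (P1 + D1 − P0) / P0 = (196.91 + 2.58 − 193.08) / 193.08 = 6.41 / 193.08 = 3.3199%
CAPM required = R_f + β·MRP = 2.0% + 0.67 × 4.7% = 5.1490%
α = realised − required = 3.3199% − 5.1490% = -1.83%

-1.83%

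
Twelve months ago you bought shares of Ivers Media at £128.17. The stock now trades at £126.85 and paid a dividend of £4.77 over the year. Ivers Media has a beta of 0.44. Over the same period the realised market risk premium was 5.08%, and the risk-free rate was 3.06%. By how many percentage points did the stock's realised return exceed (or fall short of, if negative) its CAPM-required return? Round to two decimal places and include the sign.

-2.60%

Realised HPR = (P1 + D1 − P0) / P0 = (126.85 + 4.77 − 128.17) / 128.17 = 3.45 / 128.17 = 2.6917%
CAPM required = R_f + β·MRP = 3.06% + 0.44 × 5.08% = 5.2952%
α = realised − required = 2.6917% − 5.2952% = -2.60%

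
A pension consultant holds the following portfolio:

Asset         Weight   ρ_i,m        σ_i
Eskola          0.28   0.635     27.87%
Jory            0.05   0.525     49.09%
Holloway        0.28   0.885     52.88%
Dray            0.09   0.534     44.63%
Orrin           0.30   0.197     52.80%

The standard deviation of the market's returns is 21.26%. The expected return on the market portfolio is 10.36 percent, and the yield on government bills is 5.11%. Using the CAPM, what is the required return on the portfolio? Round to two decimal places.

11.19%

β_Eskola = 0.635 × 27.87% / 21.26% = 0.8324
β_Jory = 0.525 × 49.09% / 21.26% = 1.2122
β_Holloway = 0.885 × 52.88% / 21.26% = 2.2013
β_Dray = 0.534 × 44.63% / 21.26% = 1.1210
β_Orrin = 0.197 × 52.80% / 21.26% = 0.4893
β_P = Σ w_i β_i = 0.28×0.8324 + 0.05×1.2122 + 0.28×2.2013 + 0.09×1.1210 + 0.30×0.4893 = 1.1577
MRP = 10.36% − 5.11% = 5.25%
E(R_P) = R_f + β_P × MRP = 5.11% + 1.1577 × 5.25% = 11.19%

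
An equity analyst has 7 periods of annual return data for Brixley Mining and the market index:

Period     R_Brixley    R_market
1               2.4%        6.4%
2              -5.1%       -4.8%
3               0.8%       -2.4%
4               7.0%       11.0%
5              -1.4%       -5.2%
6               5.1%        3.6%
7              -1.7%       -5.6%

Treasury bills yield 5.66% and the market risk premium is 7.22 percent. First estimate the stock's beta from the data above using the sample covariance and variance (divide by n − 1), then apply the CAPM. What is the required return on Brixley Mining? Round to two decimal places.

Mean R_i = (2.4 − 5.1 + 0.8 + 7.0 − 1.4 + 5.1 − 1.7) / 7 = 1.0143%
Mean R_m = (6.4 − 4.8 − 2.4 + 11.0 − 5.2 + 3.6 − 5.6) / 7 = 0.4286%
Σ(R_i − R̄_i)(R_m − R̄_m) = 147.0371  ⇒  Cov = 147.0371 / 6 = 24.5062
Σ(R_m − R̄_m)² = 260.8343  ⇒  Var(R_m) = 260.8343 / 6 = 43.4724
β = Cov / Var(R_m) = 24.5062 / 43.4724 = 0.5637
E(R) = R_f + β × MRP = 5.66% + 0.5637 × 7.22% = 9.73%

9.73%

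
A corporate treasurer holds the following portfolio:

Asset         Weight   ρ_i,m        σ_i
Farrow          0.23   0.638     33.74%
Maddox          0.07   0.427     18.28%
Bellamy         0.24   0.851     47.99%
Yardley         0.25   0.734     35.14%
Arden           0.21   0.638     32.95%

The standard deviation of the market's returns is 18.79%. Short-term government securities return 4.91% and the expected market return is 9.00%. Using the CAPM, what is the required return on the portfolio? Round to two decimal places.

10.60%

β_Farrow = 0.638 × 33.74% / 18.79% = 1.1456
β_Maddox = 0.427 × 18.28% / 18.79% = 0.4154
β_Bellamy = 0.851 × 47.99% / 18.79% = 2.1735
β_Yardley = 0.734 × 35.14% / 18.79% = 1.3727
β_Arden = 0.638 × 32.95% / 18.79% = 1.1188
β_P = Σ w_i β_i = 0.23×1.1456 + 0.07×0.4154 + 0.24×2.1735 + 0.25×1.3727 + 0.21×1.1188 = 1.3923
MRP = 9.00% − 4.91% = 4.09%
E(R_P) = R_f + β_P × MRP = 4.91% + 1.3923 × 4.09% = 10.60%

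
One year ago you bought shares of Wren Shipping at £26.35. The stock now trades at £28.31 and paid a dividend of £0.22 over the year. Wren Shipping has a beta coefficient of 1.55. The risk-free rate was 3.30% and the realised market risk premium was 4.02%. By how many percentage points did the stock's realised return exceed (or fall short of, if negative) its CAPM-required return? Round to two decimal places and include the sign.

Realised HPR = (P1 + D1 − P0) / P0 = (28.31 + 0.22 − 26.35) / 26.35 = 2.18 / 26.35 = 8.2732%
CAPM required = R_f + β·MRP = 3.30% + 1.55 × 4.02% = 9.5310%
α = realised − required = 8.2732% − 9.5310% = -1.26%

-1.26%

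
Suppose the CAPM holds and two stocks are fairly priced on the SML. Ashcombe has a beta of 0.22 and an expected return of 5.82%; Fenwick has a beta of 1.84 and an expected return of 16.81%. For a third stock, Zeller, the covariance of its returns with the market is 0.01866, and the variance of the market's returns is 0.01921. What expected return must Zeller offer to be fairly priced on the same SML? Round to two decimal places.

10.92%

MRP = (16.81% − 5.82%) / (1.84 − 0.22) = 6.7840%
R_f = 5.82% − 0.22 × 6.7840% = 4.3275%
β_Zeller = Cov / Var(R_m) = 0.01866 / 0.01921 = 0.9714
E(R_Zeller) = R_f + β × MRP = 4.3275% + 0.9714 × 6.7840% = 10.92%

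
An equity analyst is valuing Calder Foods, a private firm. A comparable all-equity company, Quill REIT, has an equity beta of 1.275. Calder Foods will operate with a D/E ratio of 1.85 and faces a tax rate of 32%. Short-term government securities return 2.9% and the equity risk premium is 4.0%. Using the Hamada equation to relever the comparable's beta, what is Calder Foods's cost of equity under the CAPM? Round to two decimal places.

β_L = β_U × [1 + (1 − t)(D/E)] = 1.275 × [1 + (1 − 0.32) × 1.85]
    = 1.275 × [1 + 0.68 × 1.85] = 1.275 × 2.2580 = 2.8790
E(R) = R_f + β_L × MRP = 2.9% + 2.8790 × 4.0% = 14.42%

14.42%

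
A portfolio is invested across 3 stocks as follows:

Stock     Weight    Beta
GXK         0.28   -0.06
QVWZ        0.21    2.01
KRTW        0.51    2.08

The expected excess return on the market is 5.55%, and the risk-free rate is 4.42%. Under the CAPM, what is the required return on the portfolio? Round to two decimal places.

12.56%

β_P = Σ w_i β_i = 0.28×-0.06 + 0.21×2.01 + 0.51×2.08 = 1.4661
E(R_P) = R_f + β_P × MRP = 4.42% + 1.4661 × 5.55% = 12.56%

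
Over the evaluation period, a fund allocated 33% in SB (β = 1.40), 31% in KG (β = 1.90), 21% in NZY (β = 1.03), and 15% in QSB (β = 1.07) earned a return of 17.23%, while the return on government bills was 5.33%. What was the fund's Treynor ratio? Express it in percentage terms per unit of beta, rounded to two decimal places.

8.33%

β_P = 0.33×1.40 + 0.31×1.90 + 0.21×1.03 + 0.15×1.07 = 1.4278
Treynor = (R_P − R_f) / β_P = (17.23% − 5.33%) / 1.4278 = 11.90% / 1.4278 = 8.33%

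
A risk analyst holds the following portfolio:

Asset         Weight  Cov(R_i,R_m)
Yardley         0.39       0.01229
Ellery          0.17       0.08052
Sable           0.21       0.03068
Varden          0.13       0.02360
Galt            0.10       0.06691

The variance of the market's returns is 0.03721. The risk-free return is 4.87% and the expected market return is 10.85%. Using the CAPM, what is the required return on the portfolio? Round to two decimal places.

β_Yardley = 0.01229 / 0.03721 = 0.3303
β_Ellery = 0.08052 / 0.03721 = 2.1639
β_Sable = 0.03068 / 0.03721 = 0.8245
β_Varden = 0.02360 / 0.03721 = 0.6342
β_Galt = 0.06691 / 0.03721 = 1.7982
β_P = Σ w_i β_i = 0.39×0.3303 + 0.17×2.1639 + 0.21×0.8245 + 0.13×0.6342 + 0.10×1.7982 = 0.9321
MRP = 10.85% − 4.87% = 5.98%
E(R_P) = R_f + β_P × MRP = 4.87% + 0.9321 × 5.98% = 10.44%

10.44%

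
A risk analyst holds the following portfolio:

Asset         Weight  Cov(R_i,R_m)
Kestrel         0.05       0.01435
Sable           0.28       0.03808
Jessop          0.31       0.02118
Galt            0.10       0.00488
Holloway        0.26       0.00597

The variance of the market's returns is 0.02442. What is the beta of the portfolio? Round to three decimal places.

0.818

β_Kestrel = 0.01435 / 0.02442 = 0.5876
β_Sable = 0.03808 / 0.02442 = 1.5594
β_Jessop = 0.02118 / 0.02442 = 0.8673
β_Galt = 0.00488 / 0.02442 = 0.1998
β_Holloway = 0.00597 / 0.02442 = 0.2445
β_P = Σ w_i β_i = 0.05×0.5876 + 0.28×1.5594 + 0.31×0.8673 + 0.10×0.1998 + 0.26×0.2445 = 0.8184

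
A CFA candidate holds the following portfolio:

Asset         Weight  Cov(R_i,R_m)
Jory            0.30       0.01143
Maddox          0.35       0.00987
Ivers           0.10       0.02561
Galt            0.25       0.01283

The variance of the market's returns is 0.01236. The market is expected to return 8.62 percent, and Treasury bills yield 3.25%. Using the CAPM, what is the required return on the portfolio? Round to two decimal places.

β_Jory = 0.01143 / 0.01236 = 0.9248
β_Maddox = 0.00987 / 0.01236 = 0.7985
β_Ivers = 0.02561 / 0.01236 = 2.0720
β_Galt = 0.01283 / 0.01236 = 1.0380
β_P = Σ w_i β_i = 0.30×0.9248 + 0.35×0.7985 + 0.10×2.0720 + 0.25×1.0380 = 1.0236
MRP = 8.62% − 3.25% = 5.37%
E(R_P) = R_f + β_P × MRP = 3.25% + 1.0236 × 5.37% = 8.75%

8.75%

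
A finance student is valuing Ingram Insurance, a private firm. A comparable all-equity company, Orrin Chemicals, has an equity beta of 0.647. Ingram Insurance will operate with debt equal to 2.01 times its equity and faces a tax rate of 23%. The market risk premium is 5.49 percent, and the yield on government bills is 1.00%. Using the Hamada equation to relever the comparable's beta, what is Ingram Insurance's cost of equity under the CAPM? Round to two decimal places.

10.05%

β_L = β_U × [1 + (1 − t)(D/E)] = 0.647 × [1 + (1 − 0.23) × 2.01]
    = 0.647 × [1 + 0.77 × 2.01] = 0.647 × 2.5477 = 1.6484
E(R) = R_f + β_L × MRP = 1.00% + 1.6484 × 5.49% = 10.05%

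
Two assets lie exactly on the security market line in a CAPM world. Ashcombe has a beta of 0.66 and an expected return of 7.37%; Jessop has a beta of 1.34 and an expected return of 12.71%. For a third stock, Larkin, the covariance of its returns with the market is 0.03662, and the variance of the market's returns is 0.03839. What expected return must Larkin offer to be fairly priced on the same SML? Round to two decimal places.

MRP = (12.71% − 7.37%) / (1.34 − 0.66) = 7.8529%
R_f = 7.37% − 0.66 × 7.8529% = 2.1871%
β_Larkin = Cov / Var(R_m) = 0.03662 / 0.03839 = 0.9539
E(R_Larkin) = R_f + β × MRP = 2.1871% + 0.9539 × 7.8529% = 9.68%

9.68%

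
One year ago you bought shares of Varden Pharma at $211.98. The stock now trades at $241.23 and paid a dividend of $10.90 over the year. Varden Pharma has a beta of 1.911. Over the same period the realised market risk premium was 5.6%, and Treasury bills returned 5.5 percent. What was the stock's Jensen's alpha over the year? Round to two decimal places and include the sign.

+2.74%

Realised HPR = (P1 + D1 − P0) / P0 = (241.23 + 10.90 − 211.98) / 211.98 = 40.15 / 211.98 = 18.9405%
CAPM required = R_f + β·MRP = 5.5% + 1.911 × 5.6% = 16.2016%
α = realised − required = 18.9405% − 16.2016% = +2.74%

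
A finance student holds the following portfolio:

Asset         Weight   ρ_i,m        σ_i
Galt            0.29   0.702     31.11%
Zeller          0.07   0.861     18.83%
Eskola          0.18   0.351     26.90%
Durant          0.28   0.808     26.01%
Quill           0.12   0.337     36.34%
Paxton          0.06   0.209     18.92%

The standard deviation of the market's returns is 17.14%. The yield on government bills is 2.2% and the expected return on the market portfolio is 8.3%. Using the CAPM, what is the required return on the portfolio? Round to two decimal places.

β_Galt = 0.702 × 31.11% / 17.14% = 1.2742
β_Zeller = 0.861 × 18.83% / 17.14% = 0.9459
β_Eskola = 0.351 × 26.90% / 17.14% = 0.5509
β_Durant = 0.808 × 26.01% / 17.14% = 1.2261
β_Quill = 0.337 × 36.34% / 17.14% = 0.7145
β_Paxton = 0.209 × 18.92% / 17.14% = 0.2307
β_P = Σ w_i β_i = 0.29×1.2742 + 0.07×0.9459 + 0.18×0.5509 + 0.28×1.2261 + 0.12×0.7145 + 0.06×0.2307 = 0.9778
MRP = 8.3% − 2.2% = 6.10%
E(R_P) = R_f + β_P × MRP = 2.2% + 0.9778 × 6.1% = 8.16%

8.16%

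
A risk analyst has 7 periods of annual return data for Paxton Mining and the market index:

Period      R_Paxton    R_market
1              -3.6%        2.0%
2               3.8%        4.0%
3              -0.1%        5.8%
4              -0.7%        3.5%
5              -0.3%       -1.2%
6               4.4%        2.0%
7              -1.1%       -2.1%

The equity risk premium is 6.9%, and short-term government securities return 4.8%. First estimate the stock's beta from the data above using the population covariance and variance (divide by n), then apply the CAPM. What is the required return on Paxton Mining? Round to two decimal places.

Mean R_i = (-3.6 + 3.8 − 0.1 − 0.7 − 0.3 + 4.4 − 1.1) / 7 = 0.3429%
Mean R_m = (2.0 + 4.0 + 5.8 + 3.5 − 1.2 + 2.0 − 2.1) / 7 = 2.0000%
Σ(R_i − R̄_i)(R_m − R̄_m) = 11.6400  ⇒  Cov = 11.6400 / 7 = 1.6629
Σ(R_m − R̄_m)² = 47.7400  ⇒  Var(R_m) = 47.7400 / 7 = 6.8200
β = Cov / Var(R_m) = 1.6629 / 6.8200 = 0.2438
E(R) = R_f + β × MRP = 4.8% + 0.2438 × 6.9% = 6.48%

6.48%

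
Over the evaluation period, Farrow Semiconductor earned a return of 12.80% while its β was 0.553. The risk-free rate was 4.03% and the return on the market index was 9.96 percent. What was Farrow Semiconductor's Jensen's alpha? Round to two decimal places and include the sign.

Market excess return = 9.96% − 4.03% = 5.93%
CAPM benchmark = R_f + β(R_m − R_f) = 4.03% + 0.553 × 5.93% = 7.30929%
α = actual − benchmark = 12.80% − 7.30929% = +5.49%

+5.49%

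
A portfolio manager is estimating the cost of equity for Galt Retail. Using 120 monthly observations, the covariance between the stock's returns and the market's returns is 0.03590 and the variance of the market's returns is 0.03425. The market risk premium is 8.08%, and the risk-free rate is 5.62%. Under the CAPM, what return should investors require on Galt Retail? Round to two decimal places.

14.09%

β = Cov(R_i, R_m) / Var(R_m) = 0.03590 / 0.03425 = 1.0482
E(R) = R_f + β × MRP = 5.62% + 1.0482 × 8.08% = 14.09%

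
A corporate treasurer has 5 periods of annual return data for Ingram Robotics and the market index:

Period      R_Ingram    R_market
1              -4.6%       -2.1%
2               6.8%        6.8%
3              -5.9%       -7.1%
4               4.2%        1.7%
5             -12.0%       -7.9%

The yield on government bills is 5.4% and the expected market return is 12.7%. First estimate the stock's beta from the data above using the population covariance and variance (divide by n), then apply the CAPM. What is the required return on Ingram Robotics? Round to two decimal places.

14.07%

Mean R_i = (-4.6 + 6.8 − 5.9 + 4.2 − 12.0) / 5 = -2.3000%
Mean R_m = (-2.1 + 6.8 − 7.1 + 1.7 − 7.9) / 5 = -1.7200%
Σ(R_i − R̄_i)(R_m − R̄_m) = 179.9500  ⇒  Cov = 179.9500 / 5 = 35.9900
Σ(R_m − R̄_m)² = 151.5680  ⇒  Var(R_m) = 151.5680 / 5 = 30.3136
β = Cov / Var(R_m) = 35.9900 / 30.3136 = 1.1873
MRP = 12.7% − 5.4% = 7.30%
E(R) = R_f + β × MRP = 5.4% + 1.1873 × 7.3% = 14.07%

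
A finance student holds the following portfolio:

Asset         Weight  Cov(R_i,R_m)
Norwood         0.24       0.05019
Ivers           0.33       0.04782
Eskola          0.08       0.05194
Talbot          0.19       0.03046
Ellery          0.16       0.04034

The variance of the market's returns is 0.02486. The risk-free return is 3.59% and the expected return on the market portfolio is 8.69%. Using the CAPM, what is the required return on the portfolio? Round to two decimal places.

β_Norwood = 0.05019 / 0.02486 = 2.0189
β_Ivers = 0.04782 / 0.02486 = 1.9236
β_Eskola = 0.05194 / 0.02486 = 2.0893
β_Talbot = 0.03046 / 0.02486 = 1.2253
β_Ellery = 0.04034 / 0.02486 = 1.6227
β_P = Σ w_i β_i = 0.24×2.0189 + 0.33×1.9236 + 0.08×2.0893 + 0.19×1.2253 + 0.16×1.6227 = 1.7789
MRP = 8.69% − 3.59% = 5.10%
E(R_P) = R_f + β_P × MRP = 3.59% + 1.7789 × 5.10% = 12.66%

12.66%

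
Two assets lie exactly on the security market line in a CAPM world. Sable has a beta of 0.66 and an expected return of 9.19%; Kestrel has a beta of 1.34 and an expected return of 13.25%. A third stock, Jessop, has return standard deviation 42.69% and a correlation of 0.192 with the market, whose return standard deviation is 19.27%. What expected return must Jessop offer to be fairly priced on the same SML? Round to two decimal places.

7.79%

MRP = (13.25% − 9.19%) / (1.34 − 0.66) = 5.9706%
R_f = 9.19% − 0.66 × 5.9706% = 5.2494%
β_Jessop = ρ·σ_i/σ_m = 0.192 × 42.69 / 19.27 = 0.4253
E(R_Jessop) = R_f + β × MRP = 5.2494% + 0.4253 × 5.9706% = 7.79%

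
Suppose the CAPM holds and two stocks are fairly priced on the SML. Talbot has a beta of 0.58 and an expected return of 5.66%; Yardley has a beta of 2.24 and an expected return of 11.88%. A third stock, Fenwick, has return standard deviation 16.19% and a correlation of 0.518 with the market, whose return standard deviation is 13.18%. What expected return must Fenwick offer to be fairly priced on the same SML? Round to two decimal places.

5.87%

MRP = (11.88% − 5.66%) / (2.24 − 0.58) = 3.7470%
R_f = 5.66% − 0.58 × 3.7470% = 3.4867%
β_Fenwick = ρ·σ_i/σ_m = 0.518 × 16.19 / 13.18 = 0.6363
E(R_Fenwick) = R_f + β × MRP = 3.4867% + 0.6363 × 3.7470% = 5.87%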